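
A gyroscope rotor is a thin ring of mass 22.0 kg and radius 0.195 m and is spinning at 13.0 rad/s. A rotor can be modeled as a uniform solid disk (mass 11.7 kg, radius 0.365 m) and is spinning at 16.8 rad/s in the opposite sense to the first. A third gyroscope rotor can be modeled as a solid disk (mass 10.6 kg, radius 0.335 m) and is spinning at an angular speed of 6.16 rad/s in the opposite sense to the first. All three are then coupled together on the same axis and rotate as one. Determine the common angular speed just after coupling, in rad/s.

No external torque acts about the common axis, so total angular momentum is conserved.
Moments of inertia: I_A = (22.0)(0.195)² = 0.8366 kg·m²; I_B = ½(11.7)(0.365)² = 0.7794 kg·m²; I_C = ½(10.6)(0.335)² = 0.5948 kg·m².
Taking A's sense as positive: L = (0.8366)(13.0) − (0.7794)(16.8) − (0.5948)(6.16) = -5.882 kg·m²·rad/s.
Combined I = 0.8366 + 0.7794 + 0.5948 = 2.211 kg·m².
ω_f = L / I = -5.882 / 2.211 = -2.661 rad/s.

|ω_f| ≈ 2.66 rad/s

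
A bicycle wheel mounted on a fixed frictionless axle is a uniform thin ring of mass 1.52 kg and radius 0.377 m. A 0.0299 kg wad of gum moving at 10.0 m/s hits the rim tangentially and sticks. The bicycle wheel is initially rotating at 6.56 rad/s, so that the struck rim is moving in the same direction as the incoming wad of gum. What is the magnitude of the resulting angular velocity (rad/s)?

About the axle the impulsive forces during the collision are internal, so angular momentum about that axis is conserved.
I_p = (1.52)(0.377)² = 0.2160 kg·m². Taking the sense of the wad of gum's angular momentum as positive, L_{wad} = m v R = (0.0299)(10.0)(0.377) = 0.1127 kg·m²/s.
L_i = +I_p ω_p + m v R = +(0.2160)(6.56) + 0.1127 = 1.530 kg·m²/s.
After sticking, I_f = I_p + m R² = 0.2160 + (0.0299)(0.377)² = 0.2203 kg·m².
ω_f = L_i / I_f = 1.530 / 0.2203 = 6.945 rad/s.

|ω_f| ≈ 6.95 rad/s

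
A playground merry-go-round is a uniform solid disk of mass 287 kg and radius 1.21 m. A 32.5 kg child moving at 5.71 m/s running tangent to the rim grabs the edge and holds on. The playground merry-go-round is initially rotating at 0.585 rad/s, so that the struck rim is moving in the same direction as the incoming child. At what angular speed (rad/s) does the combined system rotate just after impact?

About the axle the impulsive forces during the collision are internal, so angular momentum about that axis is conserved.
I_p = ½(287)(1.21)² = 210.1 kg·m². Taking the sense of the child's angular momentum as positive, L_{child} = m v R = (32.5)(5.71)(1.21) = 224.5 kg·m²/s.
L_i = +I_p ω_p + m v R = +(210.1)(0.585) + 224.5 = 347.5 kg·m²/s.
After sticking, I_f = I_p + m R² = 210.1 + (32.5)(1.21)² = 257.7 kg·m².
ω_f = L_i / I_f = 347.5 / 257.7 = 1.348 rad/s.

|ω_f| ≈ 1.35 rad/s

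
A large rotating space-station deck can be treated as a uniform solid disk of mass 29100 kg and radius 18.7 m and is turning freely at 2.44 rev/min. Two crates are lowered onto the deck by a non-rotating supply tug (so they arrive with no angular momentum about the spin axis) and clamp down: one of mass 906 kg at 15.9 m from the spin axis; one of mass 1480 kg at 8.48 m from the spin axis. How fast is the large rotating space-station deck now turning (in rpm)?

ω_f ≈ 2.29 rpm

No external torque acts about the spin axis; L_before = L_after.
I_p = ½(29100)(18.7)² = 5.088e+06 kg·m².
Added inertia Σmr² = (906)(15.9)² + (1480)(8.48)² = 3.355e+05 kg·m²; I_f = 5.088e+06 + 3.355e+05 = 5.423e+06 kg·m².
ω_f = I_p ω_i / I_f = (5.088e+06)(2.44) / 5.423e+06 = 2.289 rpm.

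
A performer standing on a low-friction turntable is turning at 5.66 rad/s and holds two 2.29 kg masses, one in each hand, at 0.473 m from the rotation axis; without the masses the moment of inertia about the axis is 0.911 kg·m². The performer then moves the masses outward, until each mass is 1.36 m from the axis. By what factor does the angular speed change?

ω₂/ω₁ ≈ 0.206

No external torque acts about the spin axis, so angular momentum is conserved.
I₁ = 0.911 + 2(2.29)(0.473)² = 1.936 kg·m²; I₂ = 0.911 + 2(2.29)(1.36)² = 9.382 kg·m².
ω₂/ω₁ = I₁/I₂ = 1.936 / 9.382 = 0.2063.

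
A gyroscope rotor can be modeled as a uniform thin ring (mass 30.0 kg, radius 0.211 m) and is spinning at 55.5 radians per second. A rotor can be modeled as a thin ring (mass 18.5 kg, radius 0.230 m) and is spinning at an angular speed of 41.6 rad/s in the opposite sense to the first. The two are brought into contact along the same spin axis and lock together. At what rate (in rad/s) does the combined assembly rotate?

No external torque acts about the common axis, so total angular momentum is conserved.
Moments of inertia: I_A = (30.0)(0.211)² = 1.336 kg·m²; I_B = (18.5)(0.230)² = 0.9787 kg·m².
Taking A's sense as positive: L = (1.336)(55.5) − (0.9787)(41.6) = 33.42 kg·m²·rad/s.
Combined I = 1.336 + 0.9787 = 2.314 kg·m².
ω_f = L / I = 33.42 / 2.314 = 14.44 rad/s.

|ω_f| ≈ 14.4 rad/s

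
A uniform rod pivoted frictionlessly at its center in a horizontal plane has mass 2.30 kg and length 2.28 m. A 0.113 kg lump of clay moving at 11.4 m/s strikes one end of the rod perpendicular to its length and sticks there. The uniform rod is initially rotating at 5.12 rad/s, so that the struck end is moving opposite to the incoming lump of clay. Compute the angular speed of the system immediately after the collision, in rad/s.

|ω_f| ≈ 3.18 rad/s

About the pivot the impulsive forces during the collision are internal, so angular momentum about that axis is conserved.
I_p = (1/12)(2.30)(2.28)² = 0.9964 kg·m². Taking the sense of the lump of clay's angular momentum as positive, L_{lump} = m v R = (0.113)(11.4)(2.28/2) = 1.469 kg·m²/s.
L_i = −I_p ω_p + m v R = −(0.9964)(5.12) + 1.469 = -3.633 kg·m²/s.
After sticking, I_f = I_p + m R² = 0.9964 + (0.113)(2.28/2)² = 1.143 kg·m².
ω_f = L_i / I_f = -3.633 / 1.143 = -3.178 rad/s.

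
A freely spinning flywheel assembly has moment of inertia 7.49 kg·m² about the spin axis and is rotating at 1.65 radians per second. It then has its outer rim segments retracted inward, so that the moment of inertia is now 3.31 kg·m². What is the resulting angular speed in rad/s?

Angular momentum about the spin axis is conserved since the torque about it is zero.
ω₂ = I₁ω₁ / I₂ = (7.490)(1.65 rad/s) / (3.310) = 3.734 rad/s.

ω₂ ≈ 3.73 rad/s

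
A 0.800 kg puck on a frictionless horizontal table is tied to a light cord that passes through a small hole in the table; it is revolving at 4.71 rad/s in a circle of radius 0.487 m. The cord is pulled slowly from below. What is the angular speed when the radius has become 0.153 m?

ω₂ ≈ 47.7 rad/s

No torque about the axis ⇒ m r₁² ω₁ = m r₂² ω₂.
ω₂ = ω₁ (r₁/r₂)² = (4.71)(0.487/0.153)² = 47.72 rad/s.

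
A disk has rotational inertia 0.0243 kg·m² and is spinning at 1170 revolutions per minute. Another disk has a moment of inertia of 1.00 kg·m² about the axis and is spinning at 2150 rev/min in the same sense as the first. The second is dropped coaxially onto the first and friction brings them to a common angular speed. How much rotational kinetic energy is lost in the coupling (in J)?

ΔKE lost ≈ 125 J

The coupling torques are internal; angular momentum about the shared axis is conserved.
Taking A's sense as positive: L = (0.02430)(1170) + (1.000)(2150) = 2178 kg·m²·rpm.
Combined I = 0.02430 + 1.000 = 1.024 kg·m².
ω_f = L / I = 2178 / 1.024 = 2127 rpm.
KE_i = ½ΣIω² = 25530 J; KE_f = ½(1.024)(222.7)² = 25400 J.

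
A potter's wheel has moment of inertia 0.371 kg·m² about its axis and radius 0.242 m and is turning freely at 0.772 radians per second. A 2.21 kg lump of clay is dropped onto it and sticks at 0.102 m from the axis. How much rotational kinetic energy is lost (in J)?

No external torque acts about the axis; L_before = L_after.
Added inertia Σmr² = (2.21)(0.102)² = 0.02299 kg·m²; I_f = 0.3710 + 0.02299 = 0.3940 kg·m².
ω_f = I_p ω_i / I_f = (0.3710)(0.772) / 0.3940 = 0.7269 rad/s.
KE_i = ½(0.3710)(0.7720 rad/s)² = 0.1106 J; KE_f = ½(0.3940)(0.7269)² = 0.1041 J.

energy lost ≈ 0.00645 J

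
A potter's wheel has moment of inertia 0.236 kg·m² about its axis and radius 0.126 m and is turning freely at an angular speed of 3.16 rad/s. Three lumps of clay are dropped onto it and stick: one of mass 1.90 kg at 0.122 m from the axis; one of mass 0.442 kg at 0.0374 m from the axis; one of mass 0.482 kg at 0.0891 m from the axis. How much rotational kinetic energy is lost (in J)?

energy lost ≈ 0.143 J

The added mass arrives with no angular momentum about the axis, and any external torque about the axis is negligible, so the system's angular momentum is conserved.
Added inertia Σmr² = (1.90)(0.122)² + (0.442)(0.0374)² + (0.482)(0.0891)² = 0.03272 kg·m²; I_f = 0.2360 + 0.03272 = 0.2687 kg·m².
ω_f = I_p ω_i / I_f = (0.2360)(3.16) / 0.2687 = 2.775 rad/s.
KE_i = ½(0.2360)(3.160 rad/s)² = 1.178 J; KE_f = ½(0.2687)(2.775)² = 1.035 J.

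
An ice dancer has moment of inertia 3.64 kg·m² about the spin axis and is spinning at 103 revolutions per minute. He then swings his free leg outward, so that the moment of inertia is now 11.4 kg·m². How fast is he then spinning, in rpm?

Angular momentum about the spin axis is conserved since the torque about it is zero.
ω₂ = I₁ω₁ / I₂ = (3.640)(103 rpm) / (11.40) = 32.89 rpm.

ω₂ ≈ 32.9 rpm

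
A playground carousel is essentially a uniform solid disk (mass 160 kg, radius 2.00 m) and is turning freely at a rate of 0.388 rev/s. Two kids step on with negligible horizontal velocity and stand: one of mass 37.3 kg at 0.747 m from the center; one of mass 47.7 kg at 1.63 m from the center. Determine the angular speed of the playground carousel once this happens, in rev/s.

ω_f ≈ 0.266 rev/s

The added mass arrives with no angular momentum about the center, and any external torque about the center is negligible, so the system's angular momentum is conserved.
I_p = ½(160)(2.00)² = 320.0 kg·m².
Added inertia Σmr² = (37.3)(0.747)² + (47.7)(1.63)² = 147.5 kg·m²; I_f = 320.0 + 147.5 = 467.5 kg·m².
ω_f = I_p ω_i / I_f = (320.0)(0.388) / 467.5 = 0.2656 rev/s.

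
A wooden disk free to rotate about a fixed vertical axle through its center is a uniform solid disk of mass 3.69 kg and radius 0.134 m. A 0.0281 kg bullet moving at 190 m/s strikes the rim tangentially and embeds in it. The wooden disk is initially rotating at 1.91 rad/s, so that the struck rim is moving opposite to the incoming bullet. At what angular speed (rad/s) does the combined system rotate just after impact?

|ω_f| ≈ 19.4 rad/s

The axle reaction passes through the axle and exerts no torque about it; angular momentum about the axle is conserved through the impact.
I_p = ½(3.69)(0.134)² = 0.03313 kg·m². Taking the sense of the bullet's angular momentum as positive, L_{bullet} = m v R = (0.0281)(190)(0.134) = 0.7154 kg·m²/s.
L_i = −I_p ω_p + m v R = −(0.03313)(1.91) + 0.7154 = 0.6521 kg·m²/s.
After sticking, I_f = I_p + m R² = 0.03313 + (0.0281)(0.134)² = 0.03363 kg·m².
ω_f = L_i / I_f = 0.6521 / 0.03363 = 19.39 rad/s.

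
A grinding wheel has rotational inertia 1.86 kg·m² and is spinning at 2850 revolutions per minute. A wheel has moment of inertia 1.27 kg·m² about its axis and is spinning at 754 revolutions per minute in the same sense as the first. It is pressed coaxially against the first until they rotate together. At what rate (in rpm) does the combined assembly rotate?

|ω_f| ≈ 2000 rpm

The coupling torques are internal; angular momentum about the shared axis is conserved.
Taking A's sense as positive: L = (1.860)(2850) + (1.270)(754) = 6259 kg·m²·rpm.
Combined I = 1.860 + 1.270 = 3.130 kg·m².
ω_f = L / I = 6259 / 3.130 = 2000 rpm.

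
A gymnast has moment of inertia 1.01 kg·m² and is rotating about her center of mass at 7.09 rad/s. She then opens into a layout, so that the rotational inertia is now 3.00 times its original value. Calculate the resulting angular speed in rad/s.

With no external torque about the axis, L is conserved: I₁ω₁ = I₂ω₂.
I₂ = 3.00 × 1.01 = 3.030 kg·m².
ω₂ = I₁ω₁ / I₂ = (1.010)(7.09 rad/s) / (3.030) = 2.363 rad/s.

ω₂ ≈ 2.36 rad/s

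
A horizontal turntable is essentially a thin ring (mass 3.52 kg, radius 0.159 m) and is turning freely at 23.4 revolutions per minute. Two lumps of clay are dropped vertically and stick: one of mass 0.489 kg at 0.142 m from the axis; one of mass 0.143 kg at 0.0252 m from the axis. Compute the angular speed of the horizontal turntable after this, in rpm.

ω_f ≈ 21.0 rpm

No external torque acts about the axis; L_before = L_after.
I_p = (3.52)(0.159)² = 0.08899 kg·m².
Added inertia Σmr² = (0.489)(0.142)² + (0.143)(0.0252)² = 0.009951 kg·m²; I_f = 0.08899 + 0.009951 = 0.09894 kg·m².
ω_f = I_p ω_i / I_f = (0.08899)(23.4) / 0.09894 = 21.05 rpm.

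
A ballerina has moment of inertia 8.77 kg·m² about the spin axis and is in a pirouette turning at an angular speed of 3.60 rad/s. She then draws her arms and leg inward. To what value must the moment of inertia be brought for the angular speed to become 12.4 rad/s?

Angular momentum about the spin axis is conserved since the torque about it is zero.
I₂ = I₁ω₁ / ω₂ = (8.77)(3.60) / (12.4) = 2.546 kg·m².

I₂ ≈ 2.55 kg·m²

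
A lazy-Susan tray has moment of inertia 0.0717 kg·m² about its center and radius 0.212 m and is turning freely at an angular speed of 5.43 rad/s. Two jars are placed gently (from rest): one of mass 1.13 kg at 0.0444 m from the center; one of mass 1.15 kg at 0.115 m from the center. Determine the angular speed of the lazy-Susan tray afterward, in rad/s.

ω_f ≈ 4.37 rad/s

The added mass arrives with no angular momentum about the center, and any external torque about the center is negligible, so the system's angular momentum is conserved.
Added inertia Σmr² = (1.13)(0.0444)² + (1.15)(0.115)² = 0.01744 kg·m²; I_f = 0.07170 + 0.01744 = 0.08914 kg·m².
ω_f = I_p ω_i / I_f = (0.07170)(5.43) / 0.08914 = 4.368 rad/s.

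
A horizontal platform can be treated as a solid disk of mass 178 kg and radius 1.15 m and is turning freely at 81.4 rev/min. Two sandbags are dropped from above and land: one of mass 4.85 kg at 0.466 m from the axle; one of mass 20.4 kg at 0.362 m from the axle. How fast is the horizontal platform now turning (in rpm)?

The added mass arrives with no angular momentum about the axle, and any external torque about the axle is negligible, so the system's angular momentum is conserved.
I_p = ½(178)(1.15)² = 117.7 kg·m².
Added inertia Σmr² = (4.85)(0.466)² + (20.4)(0.362)² = 3.727 kg·m²; I_f = 117.7 + 3.727 = 121.4 kg·m².
ω_f = I_p ω_i / I_f = (117.7)(81.4) / 121.4 = 78.90 rpm.

ω_f ≈ 78.9 rpm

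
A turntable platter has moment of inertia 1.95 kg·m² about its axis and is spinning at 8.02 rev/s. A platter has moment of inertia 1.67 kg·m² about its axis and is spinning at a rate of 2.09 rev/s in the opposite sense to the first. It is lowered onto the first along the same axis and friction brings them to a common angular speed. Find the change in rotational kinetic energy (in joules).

ΔKE ≈ -1810 J

The coupling torques are internal; angular momentum about the shared axis is conserved.
Taking A's sense as positive: L = (1.950)(8.02) − (1.670)(2.09) = 12.15 kg·m²·rev/s.
Combined I = 1.950 + 1.670 = 3.620 kg·m².
ω_f = L / I = 12.15 / 3.620 = 3.356 rev/s.
KE_i = ½ΣIω² = 2620 J; KE_f = ½(3.620)(21.09)² = 804.8 J.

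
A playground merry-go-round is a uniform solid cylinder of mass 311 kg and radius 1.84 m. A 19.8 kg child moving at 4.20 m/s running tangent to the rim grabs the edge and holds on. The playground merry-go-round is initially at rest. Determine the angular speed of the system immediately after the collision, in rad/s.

|ω_f| ≈ 0.258 rad/s

About the axle the impulsive forces during the collision are internal, so angular momentum about that axis is conserved.
I_p = ½(311)(1.84)² = 526.5 kg·m². Taking the sense of the child's angular momentum as positive, L_{child} = m v R = (19.8)(4.20)(1.84) = 153.0 kg·m²/s.
L_i = 0 + 153.0 = 153.0 kg·m²/s.
After sticking, I_f = I_p + m R² = 526.5 + (19.8)(1.84)² = 593.5 kg·m².
ω_f = L_i / I_f = 153.0 / 593.5 = 0.2578 rad/s.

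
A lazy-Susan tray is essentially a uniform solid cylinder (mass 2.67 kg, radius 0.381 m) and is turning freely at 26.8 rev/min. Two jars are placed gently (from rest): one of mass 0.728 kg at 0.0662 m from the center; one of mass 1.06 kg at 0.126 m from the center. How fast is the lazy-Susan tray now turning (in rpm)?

No external torque acts about the center; L_before = L_after.
I_p = ½(2.67)(0.381)² = 0.1938 kg·m².
Added inertia Σmr² = (0.728)(0.0662)² + (1.06)(0.126)² = 0.02002 kg·m²; I_f = 0.1938 + 0.02002 = 0.2138 kg·m².
ω_f = I_p ω_i / I_f = (0.1938)(26.8) / 0.2138 = 24.29 rpm.

ω_f ≈ 24.3 rpm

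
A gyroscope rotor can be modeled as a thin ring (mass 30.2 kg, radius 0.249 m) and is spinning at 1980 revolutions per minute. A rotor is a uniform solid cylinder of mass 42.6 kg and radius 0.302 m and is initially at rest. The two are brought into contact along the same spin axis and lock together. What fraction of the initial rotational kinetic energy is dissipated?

No external torque acts about the common axis, so total angular momentum is conserved.
Moments of inertia: I_A = (30.2)(0.249)² = 1.872 kg·m²; I_B = ½(42.6)(0.302)² = 1.943 kg·m².
Taking A's sense as positive: L = (1.872)(1980) = 3707 kg·m²·rpm.
Combined I = 1.872 + 1.943 = 3.815 kg·m².
ω_f = L / I = 3707 / 3.815 = 971.8 rpm.
KE_i = ½ΣIω² = 40250 J; KE_f = ½(3.815)(101.8)² = 19750 J.
Fraction dissipated = (KE_i − KE_f)/KE_i = 0.5092.

fraction ≈ 0.509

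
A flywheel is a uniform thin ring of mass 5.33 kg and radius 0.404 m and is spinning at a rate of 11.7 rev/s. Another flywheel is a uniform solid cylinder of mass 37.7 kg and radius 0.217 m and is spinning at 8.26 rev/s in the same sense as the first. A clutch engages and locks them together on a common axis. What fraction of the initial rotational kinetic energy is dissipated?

No external torque acts about the common axis, so total angular momentum is conserved.
Moments of inertia: I_A = (5.33)(0.404)² = 0.8699 kg·m²; I_B = ½(37.7)(0.217)² = 0.8876 kg·m².
Taking A's sense as positive: L = (0.8699)(11.7) + (0.8876)(8.26) = 17.51 kg·m²·rev/s.
Combined I = 0.8699 + 0.8876 = 1.758 kg·m².
ω_f = L / I = 17.51 / 1.758 = 9.963 rev/s.
KE_i = ½ΣIω² = 3546 J; KE_f = ½(1.758)(62.60)² = 3443 J.
Fraction dissipated = (KE_i − KE_f)/KE_i = 0.02894.

fraction ≈ 0.0289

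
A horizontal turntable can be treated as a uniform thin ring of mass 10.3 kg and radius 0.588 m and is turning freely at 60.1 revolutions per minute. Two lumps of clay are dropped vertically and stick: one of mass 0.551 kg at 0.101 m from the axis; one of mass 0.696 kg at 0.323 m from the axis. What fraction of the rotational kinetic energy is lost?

No external torque acts about the axis; L_before = L_after.
I_p = (10.3)(0.588)² = 3.561 kg·m².
Added inertia Σmr² = (0.551)(0.101)² + (0.696)(0.323)² = 0.07823 kg·m²; I_f = 3.561 + 0.07823 = 3.639 kg·m².
ω_f = I_p ω_i / I_f = (3.561)(60.1) / 3.639 = 58.81 rpm.
KE_i = ½(3.561)(6.294 rad/s)² = 70.53 J; KE_f = ½(3.639)(6.158)² = 69.01 J.
Fraction lost = 0.02150.

fraction ≈ 0.0215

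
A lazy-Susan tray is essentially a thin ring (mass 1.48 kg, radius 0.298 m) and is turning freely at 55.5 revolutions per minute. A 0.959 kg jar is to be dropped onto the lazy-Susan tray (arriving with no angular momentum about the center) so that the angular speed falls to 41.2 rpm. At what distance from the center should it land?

r ≈ 0.218 m

The added mass arrives with no angular momentum about the center, and any external torque about the center is negligible, so the system's angular momentum is conserved.
I_p = (1.48)(0.298)² = 0.1314 kg·m².
I_p ω_i = (I_p + m r²) ω_f ⇒ m r² = I_p(ω_i/ω_f − 1) = 0.1314(55.5/41.2 − 1) = 0.04562 kg·m².
r = √(0.04562/0.959) = 0.2181 m.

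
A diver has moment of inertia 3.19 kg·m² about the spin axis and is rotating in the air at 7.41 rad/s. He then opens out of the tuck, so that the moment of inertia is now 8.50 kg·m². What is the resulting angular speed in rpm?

Angular momentum about the spin axis is conserved since the torque about it is zero.
ω₂ = I₁ω₁ / I₂ = (3.190)(7.41 rad/s) / (8.500) = 2.781 rad/s = 26.56 rpm.

ω₂ ≈ 26.6 rpm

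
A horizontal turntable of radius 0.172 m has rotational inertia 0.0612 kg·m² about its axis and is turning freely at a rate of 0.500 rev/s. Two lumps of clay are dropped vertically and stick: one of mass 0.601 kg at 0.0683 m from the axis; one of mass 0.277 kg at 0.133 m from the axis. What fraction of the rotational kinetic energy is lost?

fraction ≈ 0.112

No external torque acts about the axis; L_before = L_after.
Added inertia Σmr² = (0.601)(0.0683)² + (0.277)(0.133)² = 0.007703 kg·m²; I_f = 0.06120 + 0.007703 = 0.06890 kg·m².
ω_f = I_p ω_i / I_f = (0.06120)(0.500) / 0.06890 = 0.4441 rev/s.
KE_i = ½(0.06120)(3.142 rad/s)² = 0.3020 J; KE_f = ½(0.06890)(2.790)² = 0.2682 J.
Fraction lost = 0.1118.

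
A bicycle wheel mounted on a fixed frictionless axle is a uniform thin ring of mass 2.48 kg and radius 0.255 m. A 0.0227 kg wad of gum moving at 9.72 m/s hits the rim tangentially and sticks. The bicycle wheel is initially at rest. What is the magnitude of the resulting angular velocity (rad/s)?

|ω_f| ≈ 0.346 rad/s

About the axle the impulsive forces during the collision are internal, so angular momentum about that axis is conserved.
I_p = (2.48)(0.255)² = 0.1613 kg·m². Taking the sense of the wad of gum's angular momentum as positive, L_{wad} = m v R = (0.0227)(9.72)(0.255) = 0.05626 kg·m²/s.
L_i = 0 + 0.05626 = 0.05626 kg·m²/s.
After sticking, I_f = I_p + m R² = 0.1613 + (0.0227)(0.255)² = 0.1627 kg·m².
ω_f = L_i / I_f = 0.05626 / 0.1627 = 0.3457 rad/s.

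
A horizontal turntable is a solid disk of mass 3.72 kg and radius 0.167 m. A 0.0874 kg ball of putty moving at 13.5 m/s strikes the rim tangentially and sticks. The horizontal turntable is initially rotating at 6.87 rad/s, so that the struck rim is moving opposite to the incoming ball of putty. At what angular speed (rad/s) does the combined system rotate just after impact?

|ω_f| ≈ 2.93 rad/s

The axle reaction passes through the axle and exerts no torque about it; angular momentum about the axle is conserved through the impact.
I_p = ½(3.72)(0.167)² = 0.05187 kg·m². Taking the sense of the ball of putty's angular momentum as positive, L_{ball} = m v R = (0.0874)(13.5)(0.167) = 0.1970 kg·m²/s.
L_i = −I_p ω_p + m v R = −(0.05187)(6.87) + 0.1970 = -0.1593 kg·m²/s.
After sticking, I_f = I_p + m R² = 0.05187 + (0.0874)(0.167)² = 0.05431 kg·m².
ω_f = L_i / I_f = -0.1593 / 0.05431 = -2.934 rad/s.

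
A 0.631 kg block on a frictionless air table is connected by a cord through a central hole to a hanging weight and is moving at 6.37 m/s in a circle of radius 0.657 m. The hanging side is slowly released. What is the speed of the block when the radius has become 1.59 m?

Central (radial) force ⇒ zero torque about the center ⇒ m v r is constant.
v₂ = v₁ r₁ / r₂ = (6.37)(0.657) / (1.59) = 2.632 m/s.

v₂ ≈ 2.63 m/s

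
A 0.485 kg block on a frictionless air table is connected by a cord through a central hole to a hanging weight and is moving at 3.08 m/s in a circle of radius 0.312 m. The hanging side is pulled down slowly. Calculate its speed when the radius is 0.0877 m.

v₂ ≈ 11.0 m/s

Central (radial) force ⇒ zero torque about the center ⇒ m v r is constant.
v₂ = v₁ r₁ / r₂ = (3.08)(0.312) / (0.0877) = 10.96 m/s.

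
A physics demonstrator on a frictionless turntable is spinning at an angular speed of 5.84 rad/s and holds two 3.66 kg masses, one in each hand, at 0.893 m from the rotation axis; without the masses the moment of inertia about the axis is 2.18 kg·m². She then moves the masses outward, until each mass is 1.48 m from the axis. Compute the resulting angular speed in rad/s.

With no external torque about the axis, L is conserved: I₁ω₁ = I₂ω₂.
I₁ = 2.18 + 2(3.66)(0.893)² = 8.017 kg·m²; I₂ = 2.18 + 2(3.66)(1.48)² = 18.21 kg·m².
ω₂ = I₁ω₁ / I₂ = (8.017)(5.84 rad/s) / (18.21) = 2.571 rad/s.

ω₂ ≈ 2.57 rad/s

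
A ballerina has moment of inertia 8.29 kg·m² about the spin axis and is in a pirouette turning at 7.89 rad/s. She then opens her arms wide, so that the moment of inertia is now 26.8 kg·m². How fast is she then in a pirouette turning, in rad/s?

Angular momentum about the spin axis is conserved since the torque about it is zero.
ω₂ = I₁ω₁ / I₂ = (8.290)(7.89 rad/s) / (26.80) = 2.441 rad/s.

ω₂ ≈ 2.44 rad/s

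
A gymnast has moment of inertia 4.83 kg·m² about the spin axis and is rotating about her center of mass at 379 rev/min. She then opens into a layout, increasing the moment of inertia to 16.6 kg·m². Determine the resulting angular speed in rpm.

ω₂ ≈ 110 rpm

Angular momentum about the spin axis is conserved since the torque about it is zero.
ω₂ = I₁ω₁ / I₂ = (4.830)(379 rpm) / (16.60) = 110.3 rpm.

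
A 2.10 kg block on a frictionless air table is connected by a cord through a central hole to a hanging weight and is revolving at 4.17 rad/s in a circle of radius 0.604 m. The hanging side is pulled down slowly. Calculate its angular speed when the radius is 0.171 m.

No torque about the axis ⇒ m r₁² ω₁ = m r₂² ω₂.
ω₂ = ω₁ (r₁/r₂)² = (4.17)(0.604/0.171)² = 52.03 rad/s.

ω₂ ≈ 52.0 rad/s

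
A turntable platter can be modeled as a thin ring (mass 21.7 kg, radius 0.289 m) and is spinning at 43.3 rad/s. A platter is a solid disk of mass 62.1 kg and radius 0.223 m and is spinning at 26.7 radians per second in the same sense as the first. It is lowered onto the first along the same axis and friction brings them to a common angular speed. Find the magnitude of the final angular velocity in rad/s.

|ω_f| ≈ 35.7 rad/s

The coupling torques are internal; angular momentum about the shared axis is conserved.
Moments of inertia: I_A = (21.7)(0.289)² = 1.812 kg·m²; I_B = ½(62.1)(0.223)² = 1.544 kg·m².
Taking A's sense as positive: L = (1.812)(43.3) + (1.544)(26.7) = 119.7 kg·m²·rad/s.
Combined I = 1.812 + 1.544 = 3.356 kg·m².
ω_f = L / I = 119.7 / 3.356 = 35.66 rad/s.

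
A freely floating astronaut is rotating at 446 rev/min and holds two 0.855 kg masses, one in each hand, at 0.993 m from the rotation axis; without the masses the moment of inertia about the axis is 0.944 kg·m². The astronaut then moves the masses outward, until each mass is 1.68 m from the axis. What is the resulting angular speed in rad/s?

With no external torque about the axis, L is conserved: I₁ω₁ = I₂ω₂.
I₁ = 0.944 + 2(0.855)(0.993)² = 2.630 kg·m²; I₂ = 0.944 + 2(0.855)(1.68)² = 5.770 kg·m².
ω₂ = I₁ω₁ / I₂ = (2.630)(446 rpm) / (5.770) = 203.3 rpm = 21.29 rad/s.

ω₂ ≈ 21.3 rad/s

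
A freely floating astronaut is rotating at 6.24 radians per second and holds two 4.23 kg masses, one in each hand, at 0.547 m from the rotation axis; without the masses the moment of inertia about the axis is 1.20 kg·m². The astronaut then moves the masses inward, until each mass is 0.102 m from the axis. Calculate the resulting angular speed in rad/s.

No external torque acts about the spin axis, so angular momentum is conserved.
I₁ = 1.20 + 2(4.23)(0.547)² = 3.731 kg·m²; I₂ = 1.20 + 2(4.23)(0.102)² = 1.288 kg·m².
ω₂ = I₁ω₁ / I₂ = (3.731)(6.24 rad/s) / (1.288) = 18.08 rad/s.

ω₂ ≈ 18.1 rad/s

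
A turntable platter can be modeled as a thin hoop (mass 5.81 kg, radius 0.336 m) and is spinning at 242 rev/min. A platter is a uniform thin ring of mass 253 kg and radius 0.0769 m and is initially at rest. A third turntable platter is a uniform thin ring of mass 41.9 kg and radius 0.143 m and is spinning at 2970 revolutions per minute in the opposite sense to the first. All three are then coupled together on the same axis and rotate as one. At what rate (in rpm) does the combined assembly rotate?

No external torque acts about the common axis, so total angular momentum is conserved.
Moments of inertia: I_A = (5.81)(0.336)² = 0.6559 kg·m²; I_B = (253)(0.0769)² = 1.496 kg·m²; I_C = (41.9)(0.143)² = 0.8568 kg·m².
Taking A's sense as positive: L = (0.6559)(242) − (0.8568)(2970) = -2386 kg·m²·rpm.
Combined I = 0.6559 + 1.496 + 0.8568 = 3.009 kg·m².
ω_f = L / I = -2386 / 3.009 = -793.0 rpm.

|ω_f| ≈ 793 rpm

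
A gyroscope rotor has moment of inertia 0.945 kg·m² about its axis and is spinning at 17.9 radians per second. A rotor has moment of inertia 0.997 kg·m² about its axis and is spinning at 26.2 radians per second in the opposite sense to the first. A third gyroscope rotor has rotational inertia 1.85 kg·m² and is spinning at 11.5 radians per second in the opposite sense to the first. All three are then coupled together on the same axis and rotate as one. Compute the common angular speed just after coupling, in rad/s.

|ω_f| ≈ 8.04 rad/s

The coupling torques are internal; angular momentum about the shared axis is conserved.
Taking A's sense as positive: L = (0.9450)(17.9) − (0.9970)(26.2) − (1.850)(11.5) = -30.48 kg·m²·rad/s.
Combined I = 0.9450 + 0.9970 + 1.850 = 3.792 kg·m².
ω_f = L / I = -30.48 / 3.792 = -8.038 rad/s.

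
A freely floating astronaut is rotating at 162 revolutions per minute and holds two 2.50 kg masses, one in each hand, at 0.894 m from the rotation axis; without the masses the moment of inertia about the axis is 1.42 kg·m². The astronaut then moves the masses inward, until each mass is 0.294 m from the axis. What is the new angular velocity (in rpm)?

Angular momentum about the spin axis is conserved since the torque about it is zero.
I₁ = 1.42 + 2(2.50)(0.894)² = 5.416 kg·m²; I₂ = 1.42 + 2(2.50)(0.294)² = 1.852 kg·m².
ω₂ = I₁ω₁ / I₂ = (5.416)(162 rpm) / (1.852) = 473.7 rpm.

ω₂ ≈ 474 rpm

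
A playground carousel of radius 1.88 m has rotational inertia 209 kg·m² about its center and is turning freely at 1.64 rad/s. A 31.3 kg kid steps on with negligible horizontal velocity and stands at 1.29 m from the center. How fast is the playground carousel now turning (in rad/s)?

No external torque acts about the center; L_before = L_after.
Added inertia Σmr² = (31.3)(1.29)² = 52.09 kg·m²; I_f = 209.0 + 52.09 = 261.1 kg·m².
ω_f = I_p ω_i / I_f = (209.0)(1.64) / 261.1 = 1.313 rad/s.

ω_f ≈ 1.31 rad/s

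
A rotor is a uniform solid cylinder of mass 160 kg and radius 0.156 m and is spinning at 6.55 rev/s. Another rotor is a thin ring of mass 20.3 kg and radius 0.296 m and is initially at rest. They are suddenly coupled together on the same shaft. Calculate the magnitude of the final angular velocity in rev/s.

|ω_f| ≈ 3.42 rev/s

No external torque acts about the common axis, so total angular momentum is conserved.
Moments of inertia: I_A = ½(160)(0.156)² = 1.947 kg·m²; I_B = (20.3)(0.296)² = 1.779 kg·m².
Taking A's sense as positive: L = (1.947)(6.55) = 12.75 kg·m²·rev/s.
Combined I = 1.947 + 1.779 = 3.725 kg·m².
ω_f = L / I = 12.75 / 3.725 = 3.423 rev/s.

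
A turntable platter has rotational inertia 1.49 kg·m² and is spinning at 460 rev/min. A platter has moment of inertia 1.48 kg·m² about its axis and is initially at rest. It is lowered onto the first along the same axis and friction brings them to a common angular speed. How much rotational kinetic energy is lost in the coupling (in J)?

ΔKE lost ≈ 861 J

No external torque acts about the common axis, so total angular momentum is conserved.
Taking A's sense as positive: L = (1.490)(460) = 685.4 kg·m²·rpm.
Combined I = 1.490 + 1.480 = 2.970 kg·m².
ω_f = L / I = 685.4 / 2.970 = 230.8 rpm.
KE_i = ½ΣIω² = 1729 J; KE_f = ½(2.970)(24.17)² = 867.3 J.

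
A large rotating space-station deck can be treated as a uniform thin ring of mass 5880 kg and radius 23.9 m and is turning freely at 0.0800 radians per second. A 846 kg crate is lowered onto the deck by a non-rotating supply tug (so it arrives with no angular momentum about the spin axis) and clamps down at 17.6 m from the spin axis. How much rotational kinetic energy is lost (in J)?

No external torque acts about the spin axis; L_before = L_after.
I_p = (5880)(23.9)² = 3.359e+06 kg·m².
Added inertia Σmr² = (846)(17.6)² = 2.621e+05 kg·m²; I_f = 3.359e+06 + 2.621e+05 = 3.621e+06 kg·m².
ω_f = I_p ω_i / I_f = (3.359e+06)(0.0800) / 3.621e+06 = 0.07421 rad/s.
KE_i = ½(3.359e+06)(0.08000 rad/s)² = 10750 J; KE_f = ½(3.621e+06)(0.07421)² = 9970 J.

energy lost ≈ 778 J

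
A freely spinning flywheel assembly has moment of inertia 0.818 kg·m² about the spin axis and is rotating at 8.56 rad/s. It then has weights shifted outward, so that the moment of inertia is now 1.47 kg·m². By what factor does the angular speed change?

ω₂/ω₁ ≈ 0.556

No external torque acts about the spin axis, so angular momentum is conserved.
ω₂/ω₁ = I₁/I₂ = 0.8180 / 1.470 = 0.5565.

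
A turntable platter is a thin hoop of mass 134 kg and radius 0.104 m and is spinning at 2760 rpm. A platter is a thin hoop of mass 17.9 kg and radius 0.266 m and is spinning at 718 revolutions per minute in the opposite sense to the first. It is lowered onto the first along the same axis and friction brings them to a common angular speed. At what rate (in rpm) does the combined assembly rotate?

|ω_f| ≈ 1140 rpm

The coupling torques are internal; angular momentum about the shared axis is conserved.
Moments of inertia: I_A = (134)(0.104)² = 1.449 kg·m²; I_B = (17.9)(0.266)² = 1.267 kg·m².
Taking A's sense as positive: L = (1.449)(2760) − (1.267)(718) = 3091 kg·m²·rpm.
Combined I = 1.449 + 1.267 = 2.716 kg·m².
ω_f = L / I = 3091 / 2.716 = 1138 rpm.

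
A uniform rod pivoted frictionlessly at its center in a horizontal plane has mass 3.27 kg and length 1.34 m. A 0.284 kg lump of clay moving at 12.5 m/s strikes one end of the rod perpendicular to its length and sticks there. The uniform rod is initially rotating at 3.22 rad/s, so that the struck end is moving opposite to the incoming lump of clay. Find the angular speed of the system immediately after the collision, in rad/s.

|ω_f| ≈ 1.30 rad/s

About the pivot the impulsive forces during the collision are internal, so angular momentum about that axis is conserved.
I_p = (1/12)(3.27)(1.34)² = 0.4893 kg·m². Taking the sense of the lump of clay's angular momentum as positive, L_{lump} = m v R = (0.284)(12.5)(1.34/2) = 2.378 kg·m²/s.
L_i = −I_p ω_p + m v R = −(0.4893)(3.22) + 2.378 = 0.8030 kg·m²/s.
After sticking, I_f = I_p + m R² = 0.4893 + (0.284)(1.34/2)² = 0.6168 kg·m².
ω_f = L_i / I_f = 0.8030 / 0.6168 = 1.302 rad/s.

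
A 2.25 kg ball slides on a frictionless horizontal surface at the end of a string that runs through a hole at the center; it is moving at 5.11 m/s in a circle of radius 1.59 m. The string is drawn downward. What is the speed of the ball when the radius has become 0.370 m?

Central (radial) force ⇒ zero torque about the center ⇒ m v r is constant.
v₂ = v₁ r₁ / r₂ = (5.11)(1.59) / (0.370) = 21.96 m/s.

v₂ ≈ 22.0 m/s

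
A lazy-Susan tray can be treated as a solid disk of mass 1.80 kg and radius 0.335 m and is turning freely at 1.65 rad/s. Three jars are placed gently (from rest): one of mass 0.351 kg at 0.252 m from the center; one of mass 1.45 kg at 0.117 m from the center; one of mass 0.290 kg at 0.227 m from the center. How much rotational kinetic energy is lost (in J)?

energy lost ≈ 0.0496 J

No external torque acts about the center; L_before = L_after.
I_p = ½(1.80)(0.335)² = 0.1010 kg·m².
Added inertia Σmr² = (0.351)(0.252)² + (1.45)(0.117)² + (0.290)(0.227)² = 0.05708 kg·m²; I_f = 0.1010 + 0.05708 = 0.1581 kg·m².
ω_f = I_p ω_i / I_f = (0.1010)(1.65) / 0.1581 = 1.054 rad/s.
KE_i = ½(0.1010)(1.650 rad/s)² = 0.1375 J; KE_f = ½(0.1581)(1.054)² = 0.08784 J.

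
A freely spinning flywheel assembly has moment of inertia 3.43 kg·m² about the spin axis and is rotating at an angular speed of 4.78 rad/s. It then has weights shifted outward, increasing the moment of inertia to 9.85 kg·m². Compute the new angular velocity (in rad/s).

With no external torque about the axis, L is conserved: I₁ω₁ = I₂ω₂.
ω₂ = I₁ω₁ / I₂ = (3.430)(4.78 rad/s) / (9.850) = 1.665 rad/s.

ω₂ ≈ 1.66 rad/s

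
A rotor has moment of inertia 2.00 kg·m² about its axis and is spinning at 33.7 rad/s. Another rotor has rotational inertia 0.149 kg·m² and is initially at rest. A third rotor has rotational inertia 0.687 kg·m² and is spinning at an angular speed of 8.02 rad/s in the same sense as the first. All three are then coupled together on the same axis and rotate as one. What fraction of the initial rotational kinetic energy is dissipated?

The coupling torques are internal; angular momentum about the shared axis is conserved.
Taking A's sense as positive: L = (2.000)(33.7) + (0.6870)(8.02) = 72.91 kg·m²·rad/s.
Combined I = 2.000 + 0.1490 + 0.6870 = 2.836 kg·m².
ω_f = L / I = 72.91 / 2.836 = 25.71 rad/s.
KE_i = ½ΣIω² = 1158 J; KE_f = ½(2.836)(25.71)² = 937.2 J.
Fraction dissipated = (KE_i − KE_f)/KE_i = 0.1905.

fraction ≈ 0.191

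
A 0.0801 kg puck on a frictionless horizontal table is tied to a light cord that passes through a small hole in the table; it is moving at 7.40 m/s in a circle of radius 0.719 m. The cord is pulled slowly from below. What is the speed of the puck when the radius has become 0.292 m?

Central (radial) force ⇒ zero torque about the center ⇒ m v r is constant.
v₂ = v₁ r₁ / r₂ = (7.40)(0.719) / (0.292) = 18.22 m/s.

v₂ ≈ 18.2 m/s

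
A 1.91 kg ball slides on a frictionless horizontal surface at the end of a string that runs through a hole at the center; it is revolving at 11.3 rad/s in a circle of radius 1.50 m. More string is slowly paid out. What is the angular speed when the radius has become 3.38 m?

The constraining force is radial, so m r² ω about the center is conserved.
ω₂ = ω₁ (r₁/r₂)² = (11.3)(1.50/3.38)² = 2.225 rad/s.

ω₂ ≈ 2.23 rad/s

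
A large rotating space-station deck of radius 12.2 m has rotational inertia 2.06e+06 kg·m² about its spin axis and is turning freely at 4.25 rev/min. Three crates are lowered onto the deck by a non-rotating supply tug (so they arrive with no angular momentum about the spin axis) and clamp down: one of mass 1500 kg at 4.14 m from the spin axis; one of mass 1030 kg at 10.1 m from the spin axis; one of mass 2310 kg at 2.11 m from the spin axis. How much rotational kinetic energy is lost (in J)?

energy lost ≈ 13100 J

The added mass arrives with no angular momentum about the spin axis, and any external torque about the spin axis is negligible, so the system's angular momentum is conserved.
Added inertia Σmr² = (1500)(4.14)² + (1030)(10.1)² + (2310)(2.11)² = 1.411e+05 kg·m²; I_f = 2.060e+06 + 1.411e+05 = 2.201e+06 kg·m².
ω_f = I_p ω_i / I_f = (2.060e+06)(4.25) / 2.201e+06 = 3.978 rpm.
KE_i = ½(2.060e+06)(0.4451 rad/s)² = 2.040e+05 J; KE_f = ½(2.201e+06)(0.4165)² = 1.909e+05 J.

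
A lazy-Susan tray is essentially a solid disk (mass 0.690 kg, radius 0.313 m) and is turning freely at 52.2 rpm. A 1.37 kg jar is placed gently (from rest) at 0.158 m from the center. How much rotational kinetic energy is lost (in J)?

The added mass arrives with no angular momentum about the center, and any external torque about the center is negligible, so the system's angular momentum is conserved.
I_p = ½(0.690)(0.313)² = 0.03380 kg·m².
Added inertia Σmr² = (1.37)(0.158)² = 0.03420 kg·m²; I_f = 0.03380 + 0.03420 = 0.06800 kg·m².
ω_f = I_p ω_i / I_f = (0.03380)(52.2) / 0.06800 = 25.95 rpm.
KE_i = ½(0.03380)(5.466 rad/s)² = 0.5050 J; KE_f = ½(0.06800)(2.717)² = 0.2510 J.

energy lost ≈ 0.254 J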